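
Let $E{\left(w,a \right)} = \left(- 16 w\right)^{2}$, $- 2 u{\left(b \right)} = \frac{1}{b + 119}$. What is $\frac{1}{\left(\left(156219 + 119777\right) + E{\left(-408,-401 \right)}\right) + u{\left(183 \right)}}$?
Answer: $\frac{604}{25906031119} \approx 2.3315 \cdot 10^{-8}$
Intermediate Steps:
$u{\left(b \right)} = - \frac{1}{2 \left(119 + b\right)}$ ($u{\left(b \right)} = - \frac{1}{2 \left(b + 119\right)} = - \frac{1}{2 \left(119 + b\right)}$)
$E{\left(w,a \right)} = 256 w^{2}$
$\frac{1}{\left(\left(156219 + 119777\right) + E{\left(-408,-401 \right)}\right) + u{\left(183 \right)}} = \frac{1}{\left(\left(156219 + 119777\right) + 256 \left(-408\right)^{2}\right) - \frac{1}{238 + 2 \cdot 183}} = \frac{1}{\left(275996 + 256 \cdot 166464\right) - \frac{1}{238 + 366}} = \frac{1}{\left(275996 + 42614784\right) - \frac{1}{604}} = \frac{1}{42890780 - \frac{1}{604}} = \frac{1}{\frac{25906031119}{604}} = \frac{604}{25906031119}$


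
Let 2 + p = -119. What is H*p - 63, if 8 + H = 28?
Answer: -2483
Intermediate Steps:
p = -121 (p = -2 - 119 = -121)
H = 20 (H = -8 + 28 = 20)
H*p - 63 = 20*(-121) - 63 = -2420 - 63 = -2483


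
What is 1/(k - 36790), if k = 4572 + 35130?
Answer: 1/2912 ≈ 0.00034341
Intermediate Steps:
k = 39702
1/(k - 36790) = 1/(39702 - 36790) = 1/2912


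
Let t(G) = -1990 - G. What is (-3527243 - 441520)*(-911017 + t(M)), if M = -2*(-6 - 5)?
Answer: 3623595713127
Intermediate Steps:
M = 22 (M = -2*(-11) = 22)
(-3527243 - 441520)*(-911017 + t(M)) = (-3527243 - 441520)*(-911017 + (-1990 - 1*22)) = -3968763*(-911017 + (-1990 - 22)) = -3968763*(-911017 - 2012) = -3968763*(-913029) = 3623595713127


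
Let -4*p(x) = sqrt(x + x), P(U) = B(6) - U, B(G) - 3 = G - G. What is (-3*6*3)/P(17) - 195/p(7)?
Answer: 27/7 + 390*sqrt(14)/7 ≈ 212.32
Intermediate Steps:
B(G) = 3 (B(G) = 3 + (G - G) = 3 + 0 = 3)
P(U) = 3 - U
p(x) = -sqrt(2)*sqrt(x)/4 (p(x) = -sqrt(x + x)/4 = -sqrt(2)*sqrt(x)/4)
(-3*6*3)/P(17) - 195/p(7) = (-3*6*3)/(3 - 1*17) - 195*(-2*sqrt(14)/7) = (-18*3)/(3 - 17) - 195*(-2*sqrt(14)/7) = -54/(-14) - (-390)*sqrt(14)/7 = -54*(-1/14) + 390*sqrt(14)/7 = 27/7 + 390*sqrt(14)/7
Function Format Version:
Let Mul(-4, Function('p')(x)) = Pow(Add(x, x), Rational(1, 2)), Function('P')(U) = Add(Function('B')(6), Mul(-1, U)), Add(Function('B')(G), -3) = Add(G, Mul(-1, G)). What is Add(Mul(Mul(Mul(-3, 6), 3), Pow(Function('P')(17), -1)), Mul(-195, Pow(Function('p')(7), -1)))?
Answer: Add(Rational(27, 7), Mul(Rational(390, 7), Pow(14, Rational(1, 2)))) ≈ 212.32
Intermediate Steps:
Function('B')(G) = 3 (Function('B')(G) = Add(3, Add(G, Mul(-1, G))) = Add(3, 0) = 3)
Function('P')(U) = Add(3, Mul(-1, U))
Function('p')(x) = Mul(Rational(-1, 4), Pow(2, Rational(1, 2)), Pow(x, Rational(1, 2))) (Function('p')(x) = Mul(Rational(-1, 4), Pow(Add(x, x), Rational(1, 2))) = Mul(Rational(-1, 4), Pow(Mul(2, x), Rational(1, 2))) = Mul(Rational(-1, 4), Mul(Pow(2, Rational(1, 2)), Pow(x, Rational(1, 2)))) = Mul(Rational(-1, 4), Pow(2, Rational(1, 2)), Pow(x, Rational(1, 2))))
Add(Mul(Mul(Mul(-3, 6), 3), Pow(Function('P')(17), -1)), Mul(-195, Pow(Function('p')(7), -1))) = Add(Mul(Mul(Mul(-3, 6), 3), Pow(Add(3, Mul(-1, 17)), -1)), Mul(-195, Pow(Mul(Rational(-1, 4), Pow(2, Rational(1, 2)), Pow(7, Rational(1, 2))), -1))) = Add(Mul(Mul(-18, 3), Pow(Add(3, -17), -1)), Mul(-195, Pow(Mul(Rational(-1, 4), Pow(14, Rational(1, 2))), -1))) = Add(Mul(-54, Pow(-14, -1)), Mul(-195, Mul(Rational(-2, 7), Pow(14, Rational(1, 2))))) = Add(Mul(-54, Rational(-1, 14)), Mul(Rational(390, 7), Pow(14, Rational(1, 2)))) = Add(Rational(27, 7), Mul(Rational(390, 7), Pow(14, Rational(1, 2))))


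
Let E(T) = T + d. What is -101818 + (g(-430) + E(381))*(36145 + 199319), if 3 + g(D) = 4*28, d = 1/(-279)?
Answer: 10720546918/93 ≈ 1.1527e+8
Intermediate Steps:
d = -1/279 ≈ -0.0035842
g(D) = 109 (g(D) = -3 + 4*28 = -3 + 112 = 109)
E(T) = -1/279 + T (E(T) = T - 1/279 = -1/279 + T)
-101818 + (g(-430) + E(381))*(36145 + 199319) = -101818 + (109 + (-1/279 + 381))*(36145 + 199319) = -101818 + (109 + 106298/279)*235464 = -101818 + (136709/279)*235464 = -101818 + 10730015992/93 = 10720546918/93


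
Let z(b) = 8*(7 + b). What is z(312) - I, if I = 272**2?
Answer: -71432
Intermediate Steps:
z(b) = 56 + 8*b
I = 73984
z(312) - I = (56 + 8*312) - 1*73984 = (56 + 2496) - 73984 = 2552 - 73984 = -71432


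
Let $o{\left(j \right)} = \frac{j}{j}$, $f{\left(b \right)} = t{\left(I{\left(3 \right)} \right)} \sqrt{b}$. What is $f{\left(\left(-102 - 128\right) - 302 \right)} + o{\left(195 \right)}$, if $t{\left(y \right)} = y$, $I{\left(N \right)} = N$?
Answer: $1 + 6 i \sqrt{133} \approx 1.0 + 69.195 i$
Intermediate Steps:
$f{\left(b \right)} = 3 \sqrt{b}$
$o{\left(j \right)} = 1$
$f{\left(\left(-102 - 128\right) - 302 \right)} + o{\left(195 \right)} = 3 \sqrt{\left(-102 - 128\right) - 302} + 1 = 3 \sqrt{-230 - 302} + 1 = 3 \sqrt{-532} + 1 = 3 \cdot 2 i \sqrt{133} + 1 = 6 i \sqrt{133} + 1 = 1 + 6 i \sqrt{133}$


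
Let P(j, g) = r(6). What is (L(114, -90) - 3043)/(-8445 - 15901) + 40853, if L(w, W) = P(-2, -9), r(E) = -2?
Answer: 142087169/3478 ≈ 40853.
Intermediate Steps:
P(j, g) = -2
L(w, W) = -2
(L(114, -90) - 3043)/(-8445 - 15901) + 40853 = (-2 - 3043)/(-8445 - 15901) + 40853 = -3045/(-24346) + 40853 = -3045*(-1/24346) + 40853 = 435/3478 + 40853 = 142087169/3478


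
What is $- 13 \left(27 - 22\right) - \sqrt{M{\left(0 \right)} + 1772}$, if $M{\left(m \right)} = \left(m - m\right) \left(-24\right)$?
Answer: $-65 - 2 \sqrt{443} \approx -107.1$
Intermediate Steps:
$M{\left(m \right)} = 0$ ($M{\left(m \right)} = 0 \left(-24\right) = 0$)
$- 13 \left(27 - 22\right) - \sqrt{M{\left(0 \right)} + 1772} = - 13 \left(27 - 22\right) - \sqrt{0 + 1772} = \left(-13\right) 5 - \sqrt{1772} = -65 - 2 \sqrt{443}$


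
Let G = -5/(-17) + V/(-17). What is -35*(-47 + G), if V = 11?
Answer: 28175/17 ≈ 1657.4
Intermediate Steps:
G = -6/17 (G = -5/(-17) + 11/(-17) = -5*(-1/17) + 11*(-1/17) = 5/17 - 11/17 = -6/17 ≈ -0.35294)
-35*(-47 + G) = -35*(-47 - 6/17) = -35*(-805/17) = 28175/17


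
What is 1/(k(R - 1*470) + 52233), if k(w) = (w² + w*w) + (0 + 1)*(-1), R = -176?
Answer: 1/886864 ≈ 1.1276e-6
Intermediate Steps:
k(w) = -1 + 2*w² (k(w) = (w² + w²) + 1*(-1) = 2*w² - 1 = -1 + 2*w²)
1/(k(R - 1*470) + 52233) = 1/((-1 + 2*(-176 - 1*470)²) + 52233) = 1/((-1 + 2*(-176 - 470)²) + 52233) = 1/((-1 + 2*(-646)²) + 52233) = 1/((-1 + 2*417316) + 52233) = 1/((-1 + 834632) + 52233) = 1/(834631 + 52233) = 1/886864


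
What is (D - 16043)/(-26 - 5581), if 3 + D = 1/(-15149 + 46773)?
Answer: 507438703/177315768 ≈ 2.8618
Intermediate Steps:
D = -94871/31624 (D = -3 + 1/(-15149 + 46773) = -3 + 1/31624 = -94871/31624 ≈ -3.0000)
(D - 16043)/(-26 - 5581) = (-94871/31624 - 16043)/(-26 - 5581) = -507438703/31624/(-5607) = -507438703/31624*(-1/5607) = 507438703/177315768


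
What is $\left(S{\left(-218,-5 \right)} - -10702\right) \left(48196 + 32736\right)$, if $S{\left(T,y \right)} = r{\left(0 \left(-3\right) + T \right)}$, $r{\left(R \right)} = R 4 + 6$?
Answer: $796047152$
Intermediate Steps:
$r{\left(R \right)} = 6 + 4 R$ ($r{\left(R \right)} = 4 R + 6 = 6 + 4 R$)
$S{\left(T,y \right)} = 6 + 4 T$ ($S{\left(T,y \right)} = 6 + 4 \left(0 \left(-3\right) + T\right) = 6 + 4 \left(0 + T\right) = 6 + 4 T$)
$\left(S{\left(-218,-5 \right)} - -10702\right) \left(48196 + 32736\right) = \left(\left(6 + 4 \left(-218\right)\right) - -10702\right) \left(48196 + 32736\right) = \left(\left(6 - 872\right) + 10702\right) 80932 = \left(-866 + 10702\right) 80932 = 9836 \cdot 80932 = 796047152$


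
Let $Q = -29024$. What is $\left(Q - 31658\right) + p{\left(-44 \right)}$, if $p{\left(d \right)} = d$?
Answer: $-60726$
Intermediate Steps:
$\left(Q - 31658\right) + p{\left(-44 \right)} = \left(-29024 - 31658\right) - 44 = -60682 - 44 = -60726$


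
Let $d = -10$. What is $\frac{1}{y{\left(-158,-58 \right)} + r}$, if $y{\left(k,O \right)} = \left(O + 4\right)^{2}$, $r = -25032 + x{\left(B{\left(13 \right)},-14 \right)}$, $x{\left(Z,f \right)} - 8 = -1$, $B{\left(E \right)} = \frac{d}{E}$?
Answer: $- \frac{1}{22109} \approx -4.523 \cdot 10^{-5}$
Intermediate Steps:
$B{\left(E \right)} = - \frac{10}{E}$
$x{\left(Z,f \right)} = 7$ ($x{\left(Z,f \right)} = 8 - 1 = 7$)
$r = -25025$ ($r = -25032 + 7 = -25025$)
$y{\left(k,O \right)} = \left(4 + O\right)^{2}$
$\frac{1}{y{\left(-158,-58 \right)} + r} = \frac{1}{\left(4 - 58\right)^{2} - 25025} = \frac{1}{\left(-54\right)^{2} - 25025} = \frac{1}{2916 - 25025} = \frac{1}{-22109} = - \frac{1}{22109}$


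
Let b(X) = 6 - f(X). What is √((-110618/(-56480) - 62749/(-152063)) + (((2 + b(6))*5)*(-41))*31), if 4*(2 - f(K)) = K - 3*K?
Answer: I*√21970467698058435564735/1073564780 ≈ 138.07*I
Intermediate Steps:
f(K) = 2 + K/2 (f(K) = 2 - (K - 3*K)/4 = 2 - (-1)*K/2 = 2 + K/2)
b(X) = 4 - X/2 (b(X) = 6 - (2 + X/2) = 6 + (-2 - X/2) = 4 - X/2)
√((-110618/(-56480) - 62749/(-152063)) + (((2 + b(6))*5)*(-41))*31) = √((-110618/(-56480) - 62749/(-152063)) + (((2 + (4 - ½*6))*5)*(-41))*31) = √((-110618*(-1/56480) - 62749*(-1/152063)) + (((2 + (4 - 3))*5)*(-41))*31) = √((55309/28240 + 62749/152063) + (((2 + 1)*5)*(-41))*31) = √(10182484227/4294259120 + ((3*5)*(-41))*31) = √(10182484227/4294259120 + (15*(-41))*31) = √(10182484227/4294259120 - 615*31) = √(10182484227/4294259120 - 19065) = √(-81859867638573/4294259120) = I*√21970467698058435564735/1073564780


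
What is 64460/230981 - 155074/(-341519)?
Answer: 57833462334/78884400139 ≈ 0.73314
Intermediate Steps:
64460/230981 - 155074/(-341519) = 64460*(1/230981) - 155074*(-1/341519) = 64460/230981 + 155074/341519 = 57833462334/78884400139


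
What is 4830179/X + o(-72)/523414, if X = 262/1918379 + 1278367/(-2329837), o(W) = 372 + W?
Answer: -5649870768095093347540469/641648509204326893 ≈ -8.8052e+6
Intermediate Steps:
X = -2451781989799/4469510374223 (X = 262*(1/1918379) + 1278367*(-1/2329837) = 262/1918379 - 1278367/2329837 = -2451781989799/4469510374223 ≈ -0.54856)
4830179/X + o(-72)/523414 = 4830179/(-2451781989799/4469510374223) + (372 - 72)/523414 = 4830179*(-4469510374223/2451781989799) + 300*(1/523414) = -21588535149854075917/2451781989799 + 150/261707 = -5649870768095093347540469/641648509204326893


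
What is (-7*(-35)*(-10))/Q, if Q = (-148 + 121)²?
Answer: -2450/729 ≈ -3.3608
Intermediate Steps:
Q = 729 (Q = (-27)² = 729)
(-7*(-35)*(-10))/Q = (-7*(-35)*(-10))/729 = (245*(-10))*(1/729) = -2450*1/729 = -2450/729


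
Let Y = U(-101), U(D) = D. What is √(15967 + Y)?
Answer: √15866 ≈ 125.96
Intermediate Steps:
Y = -101
√(15967 + Y) = √(15967 - 101) = √15866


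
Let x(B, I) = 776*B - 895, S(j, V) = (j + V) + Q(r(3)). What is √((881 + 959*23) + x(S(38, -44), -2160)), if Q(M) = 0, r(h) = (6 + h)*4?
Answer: √17387 ≈ 131.86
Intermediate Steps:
r(h) = 24 + 4*h
S(j, V) = V + j (S(j, V) = (j + V) + 0 = (V + j) + 0 = V + j)
x(B, I) = -895 + 776*B
√((881 + 959*23) + x(S(38, -44), -2160)) = √((881 + 959*23) + (-895 + 776*(-44 + 38))) = √((881 + 22057) + (-895 + 776*(-6))) = √(22938 + (-895 - 4656)) = √(22938 - 5551) = √17387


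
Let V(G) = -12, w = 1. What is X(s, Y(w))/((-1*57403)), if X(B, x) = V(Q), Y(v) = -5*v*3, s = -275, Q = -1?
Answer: 12/57403 ≈ 0.00020905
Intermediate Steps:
Y(v) = -15*v
X(B, x) = -12
X(s, Y(w))/((-1*57403)) = -12/((-1*57403)) = -12/(-57403) = -12*(-1/57403) = 12/57403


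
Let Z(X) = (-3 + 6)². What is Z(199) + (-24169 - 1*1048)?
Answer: -25208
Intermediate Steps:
Z(X) = 9 (Z(X) = 3² = 9)
Z(199) + (-24169 - 1*1048) = 9 + (-24169 - 1*1048) = 9 + (-24169 - 1048) = 9 - 25217 = -25208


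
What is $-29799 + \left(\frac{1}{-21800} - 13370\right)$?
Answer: $- \frac{941084201}{21800} \approx -43169.0$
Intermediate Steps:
$-29799 + \left(\frac{1}{-21800} - 13370\right) = -29799 - \frac{291466001}{21800} = - \frac{941084201}{21800}$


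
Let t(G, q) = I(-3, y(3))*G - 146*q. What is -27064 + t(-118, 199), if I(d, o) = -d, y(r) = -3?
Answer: -56472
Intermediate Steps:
t(G, q) = -146*q + 3*G (t(G, q) = (-1*(-3))*G - 146*q = 3*G - 146*q = -146*q + 3*G)
-27064 + t(-118, 199) = -27064 + (-146*199 + 3*(-118)) = -27064 + (-29054 - 354) = -27064 - 29408 = -56472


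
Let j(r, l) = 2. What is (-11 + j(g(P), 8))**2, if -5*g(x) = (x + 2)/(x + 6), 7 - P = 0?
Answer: 81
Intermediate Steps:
P = 7 (P = 7 - 1*0 = 7 + 0 = 7)
g(x) = -(2 + x)/(5*(6 + x)) (g(x) = -(x + 2)/(5*(x + 6)) = -(2 + x)/(5*(6 + x)))
(-11 + j(g(P), 8))**2 = (-11 + 2)**2 = (-9)**2 = 81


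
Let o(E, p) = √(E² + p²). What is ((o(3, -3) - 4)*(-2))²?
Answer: 136 - 96*√2 ≈ 0.23550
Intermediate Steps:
((o(3, -3) - 4)*(-2))² = ((√(3² + (-3)²) - 4)*(-2))² = ((√(9 + 9) - 4)*(-2))² = ((√18 - 4)*(-2))² = ((3*√2 - 4)*(-2))² = ((-4 + 3*√2)*(-2))² = (8 - 6*√2)²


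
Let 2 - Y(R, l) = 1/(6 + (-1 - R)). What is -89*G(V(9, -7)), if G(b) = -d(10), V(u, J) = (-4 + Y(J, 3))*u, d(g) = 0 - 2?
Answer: -178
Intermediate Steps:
Y(R, l) = 2 - 1/(5 - R) (Y(R, l) = 2 - 1/(6 + (-1 - R)) = 2 - 1/(5 - R))
d(g) = -2
V(u, J) = u*(-4 + (-9 + 2*J)/(-5 + J)) (V(u, J) = (-4 + (-9 + 2*J)/(-5 + J))*u = u*(-4 + (-9 + 2*J)/(-5 + J)))
G(b) = 2 (G(b) = -1*(-2) = 2)
-89*G(V(9, -7)) = -89*2 = -178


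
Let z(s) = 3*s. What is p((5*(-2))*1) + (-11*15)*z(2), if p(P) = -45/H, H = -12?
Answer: -3945/4 ≈ -986.25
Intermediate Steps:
p(P) = 15/4 (p(P) = -45/(-12) = -45*(-1/12) = 15/4)
p((5*(-2))*1) + (-11*15)*z(2) = 15/4 + (-11*15)*(3*2) = 15/4 - 165*6 = 15/4 - 990 = -3945/4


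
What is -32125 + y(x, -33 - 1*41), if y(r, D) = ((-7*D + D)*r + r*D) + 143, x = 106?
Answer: 7238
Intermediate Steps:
y(r, D) = 143 - 5*D*r (y(r, D) = ((-6*D)*r + D*r) + 143 = (-6*D*r + D*r) + 143 = -5*D*r + 143 = 143 - 5*D*r)
-32125 + y(x, -33 - 1*41) = -32125 + (143 - 5*(-33 - 1*41)*106) = -32125 + (143 - 5*(-33 - 41)*106) = -32125 + (143 - 5*(-74)*106) = -32125 + (143 + 39220) = -32125 + 39363 = 7238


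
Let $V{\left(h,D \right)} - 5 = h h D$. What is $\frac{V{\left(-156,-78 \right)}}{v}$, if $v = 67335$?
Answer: $- \frac{1898203}{67335} \approx -28.19$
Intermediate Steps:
$V{\left(h,D \right)} = 5 + D h^{2}$ ($V{\left(h,D \right)} = 5 + h h D = 5 + h^{2} D = 5 + D h^{2}$)
$\frac{V{\left(-156,-78 \right)}}{v} = \frac{5 - 78 \left(-156\right)^{2}}{67335} = \left(5 - 1898208\right) \frac{1}{67335} = \left(-1898203\right) \frac{1}{67335} = - \frac{1898203}{67335}$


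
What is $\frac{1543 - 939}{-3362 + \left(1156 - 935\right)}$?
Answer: $- \frac{604}{3141} \approx -0.1923$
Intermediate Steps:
$\frac{1543 - 939}{-3362 + \left(1156 - 935\right)} = \frac{604}{-3362 + 221} = \frac{604}{-3141} = 604 \left(- \frac{1}{3141}\right) = - \frac{604}{3141}$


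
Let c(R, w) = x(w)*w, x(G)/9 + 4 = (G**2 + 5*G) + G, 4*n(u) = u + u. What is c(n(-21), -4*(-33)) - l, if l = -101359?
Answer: 21737215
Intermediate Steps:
n(u) = u/2 (n(u) = (u + u)/4 = (2*u)/4 = u/2)
x(G) = -36 + 9*G**2 + 54*G (x(G) = -36 + 9*((G**2 + 5*G) + G) = -36 + 9*(G**2 + 6*G) = -36 + (9*G**2 + 54*G) = -36 + 9*G**2 + 54*G)
c(R, w) = w*(-36 + 9*w**2 + 54*w) (c(R, w) = (-36 + 9*w**2 + 54*w)*w = w*(-36 + 9*w**2 + 54*w))
c(n(-21), -4*(-33)) - l = 9*(-4*(-33))*(-4 + (-4*(-33))**2 + 6*(-4*(-33))) - 1*(-101359) = 9*132*(-4 + 132**2 + 6*132) + 101359 = 9*132*(-4 + 17424 + 792) + 101359 = 9*132*18212 + 101359 = 21635856 + 101359 = 21737215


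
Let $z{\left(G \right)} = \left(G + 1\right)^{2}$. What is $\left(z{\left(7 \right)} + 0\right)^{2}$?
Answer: $4096$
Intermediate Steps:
$z{\left(G \right)} = \left(1 + G\right)^{2}$
$\left(z{\left(7 \right)} + 0\right)^{2} = \left(\left(1 + 7\right)^{2} + 0\right)^{2} = \left(8^{2} + 0\right)^{2} = \left(64 + 0\right)^{2} = 64^{2} = 4096$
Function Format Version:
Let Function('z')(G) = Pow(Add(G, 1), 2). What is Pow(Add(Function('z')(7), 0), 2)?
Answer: 4096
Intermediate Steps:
Function('z')(G) = Pow(Add(1, G), 2)
Pow(Add(Function('z')(7), 0), 2) = Pow(Add(Pow(Add(1, 7), 2), 0), 2) = Pow(Add(Pow(8, 2), 0), 2) = Pow(Add(64, 0), 2) = Pow(64, 2) = 4096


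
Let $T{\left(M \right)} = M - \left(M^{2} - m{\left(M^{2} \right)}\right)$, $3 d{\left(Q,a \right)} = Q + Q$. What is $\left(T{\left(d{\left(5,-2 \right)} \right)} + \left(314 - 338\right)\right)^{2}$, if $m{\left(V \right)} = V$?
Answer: $\frac{3844}{9} \approx 427.11$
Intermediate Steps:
$d{\left(Q,a \right)} = \frac{2 Q}{3}$ ($d{\left(Q,a \right)} = \frac{Q + Q}{3} = \frac{2 Q}{3}$)
$T{\left(M \right)} = M$ ($T{\left(M \right)} = M + \left(M^{2} - M^{2}\right) = M + 0 = M$)
$\left(T{\left(d{\left(5,-2 \right)} \right)} + \left(314 - 338\right)\right)^{2} = \left(\frac{2}{3} \cdot 5 + \left(314 - 338\right)\right)^{2} = \left(\frac{10}{3} + \left(314 - 338\right)\right)^{2} = \left(\frac{10}{3} - 24\right)^{2} = \left(- \frac{62}{3}\right)^{2} = \frac{3844}{9}$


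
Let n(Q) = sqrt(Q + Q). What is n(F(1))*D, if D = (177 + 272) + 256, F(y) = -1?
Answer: 705*I*sqrt(2) ≈ 997.02*I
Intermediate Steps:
n(Q) = sqrt(2)*sqrt(Q) (n(Q) = sqrt(2*Q) = sqrt(2)*sqrt(Q))
D = 705 (D = 449 + 256 = 705)
n(F(1))*D = (sqrt(2)*sqrt(-1))*705 = (sqrt(2)*I)*705 = (I*sqrt(2))*705 = 705*I*sqrt(2)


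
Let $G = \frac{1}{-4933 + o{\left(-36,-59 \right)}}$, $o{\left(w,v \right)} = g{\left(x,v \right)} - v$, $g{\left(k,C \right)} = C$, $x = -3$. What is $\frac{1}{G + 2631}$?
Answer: $\frac{4933}{12978722} \approx 0.00038008$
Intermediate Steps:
$o{\left(w,v \right)} = 0$ ($o{\left(w,v \right)} = v - v = 0$)
$G = - \frac{1}{4933}$ ($G = \frac{1}{-4933 + 0} = \frac{1}{-4933} = - \frac{1}{4933} \approx -0.00020272$)
$\frac{1}{G + 2631} = \frac{1}{- \frac{1}{4933} + 2631} = \frac{1}{\frac{12978722}{4933}} = \frac{4933}{12978722}$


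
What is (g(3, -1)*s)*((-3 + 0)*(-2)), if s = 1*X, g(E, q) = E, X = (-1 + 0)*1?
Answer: -18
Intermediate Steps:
X = -1 (X = -1*1 = -1)
s = -1 (s = 1*(-1) = -1)
(g(3, -1)*s)*((-3 + 0)*(-2)) = (3*(-1))*((-3 + 0)*(-2)) = -(-9)*(-2) = -3*6 = -18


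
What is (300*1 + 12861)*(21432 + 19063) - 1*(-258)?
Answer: 532954953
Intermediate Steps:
(300*1 + 12861)*(21432 + 19063) - 1*(-258) = (300 + 12861)*40495 + 258 = 13161*40495 + 258 = 532954695 + 258 = 532954953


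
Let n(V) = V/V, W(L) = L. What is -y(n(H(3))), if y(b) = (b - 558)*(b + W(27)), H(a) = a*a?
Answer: 15596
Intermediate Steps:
H(a) = a**2
n(V) = 1
y(b) = (-558 + b)*(27 + b) (y(b) = (b - 558)*(b + 27) = (-558 + b)*(27 + b))
-y(n(H(3))) = -(-15066 + 1**2 - 531*1) = -(-15066 + 1 - 531) = -1*(-15596) = 15596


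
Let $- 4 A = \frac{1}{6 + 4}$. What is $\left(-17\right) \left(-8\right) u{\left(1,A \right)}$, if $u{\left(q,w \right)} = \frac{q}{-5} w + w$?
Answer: $- \frac{68}{25} \approx -2.72$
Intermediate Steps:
$A = - \frac{1}{40}$ ($A = - \frac{1}{4 \left(6 + 4\right)} = - \frac{1}{4 \cdot 10} = \left(- \frac{1}{4}\right) \frac{1}{10} = - \frac{1}{40} \approx -0.025$)
$u{\left(q,w \right)} = w - \frac{q w}{5}$ ($u{\left(q,w \right)} = q \left(- \frac{1}{5}\right) w + w = - \frac{q}{5} w + w = - \frac{q w}{5} + w = w - \frac{q w}{5}$)
$\left(-17\right) \left(-8\right) u{\left(1,A \right)} = \left(-17\right) \left(-8\right) \frac{1}{5} \left(- \frac{1}{40}\right) \left(5 - 1\right) = 136 \cdot \frac{1}{5} \left(- \frac{1}{40}\right) \left(5 - 1\right) = 136 \cdot \frac{1}{5} \left(- \frac{1}{40}\right) 4 = 136 \left(- \frac{1}{50}\right) = - \frac{68}{25}$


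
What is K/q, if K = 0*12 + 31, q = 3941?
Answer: 31/3941 ≈ 0.0078660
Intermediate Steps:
K = 31 (K = 0 + 31 = 31)
K/q = 31/3941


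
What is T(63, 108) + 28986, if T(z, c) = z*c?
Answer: 35790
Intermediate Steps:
T(z, c) = c*z
T(63, 108) + 28986 = 108*63 + 28986 = 6804 + 28986 = 35790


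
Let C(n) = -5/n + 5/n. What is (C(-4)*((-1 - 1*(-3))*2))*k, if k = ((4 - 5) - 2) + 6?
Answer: 0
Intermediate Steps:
C(n) = 0
k = 3 (k = (-1 - 2) + 6 = -3 + 6 = 3)
(C(-4)*((-1 - 1*(-3))*2))*k = (0*((-1 - 1*(-3))*2))*3 = (0*((-1 + 3)*2))*3 = (0*(2*2))*3 = (0*4)*3 = 0*3 = 0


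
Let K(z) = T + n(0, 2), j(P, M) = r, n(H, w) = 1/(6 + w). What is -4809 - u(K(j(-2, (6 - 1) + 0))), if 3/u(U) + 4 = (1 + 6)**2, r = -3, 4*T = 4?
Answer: -72136/15 ≈ -4809.1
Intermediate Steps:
T = 1 (T = (1/4)*4 = 1)
j(P, M) = -3
K(z) = 9/8 (K(z) = 1 + 1/(6 + 2) = 1 + 1/8 = 9/8)
u(U) = 1/15 (u(U) = 3/(-4 + (1 + 6)**2) = 3/(-4 + 7**2) = 3/(-4 + 49) = 3/45 = 3*(1/45) = 1/15)
-4809 - u(K(j(-2, (6 - 1) + 0))) = -4809 - 1*1/15 = -4809 - 1/15 = -72136/15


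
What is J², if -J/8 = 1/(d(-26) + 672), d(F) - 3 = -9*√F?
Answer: 64/(81*(75 - I*√26)²) ≈ 0.00013853 + 1.8924e-5*I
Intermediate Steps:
d(F) = 3 - 9*√F
J = -8/(675 - 9*I*√26) (J = -8/((3 - 9*I*√26) + 672) = -8/(675 - 9*I*√26) ≈ -0.011797 - 0.00080206*I)
J² = (-200/16953 - 8*I*√26/50859)²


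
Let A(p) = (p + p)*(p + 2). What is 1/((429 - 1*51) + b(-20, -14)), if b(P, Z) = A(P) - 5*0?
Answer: 1/1098 ≈ 0.00091075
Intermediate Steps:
A(p) = 2*p*(2 + p) (A(p) = (2*p)*(2 + p) = 2*p*(2 + p))
b(P, Z) = 2*P*(2 + P) (b(P, Z) = 2*P*(2 + P) - 5*0 = 2*P*(2 + P) - 1*0 = 2*P*(2 + P) + 0 = 2*P*(2 + P))
1/((429 - 1*51) + b(-20, -14)) = 1/((429 - 1*51) + 2*(-20)*(2 - 20)) = 1/((429 - 51) + 2*(-20)*(-18)) = 1/(378 + 720) = 1/1098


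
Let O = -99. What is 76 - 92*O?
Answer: 9184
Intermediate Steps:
76 - 92*O = 76 - 92*(-99) = 76 + 9108 = 9184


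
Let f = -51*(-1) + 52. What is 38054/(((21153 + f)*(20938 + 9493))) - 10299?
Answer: -3330909440705/323420668 ≈ -10299.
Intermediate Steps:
f = 103 (f = 51 + 52 = 103)
38054/(((21153 + f)*(20938 + 9493))) - 10299 = 38054/(((21153 + 103)*(20938 + 9493))) - 10299 = 38054/((21256*30431)) - 10299 = 38054/646841336 - 10299 = 38054*(1/646841336) - 10299 = 19027/323420668 - 10299 = -3330909440705/323420668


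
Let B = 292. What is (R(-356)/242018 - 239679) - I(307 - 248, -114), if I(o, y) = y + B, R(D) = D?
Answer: -29024855891/121009 ≈ -2.3986e+5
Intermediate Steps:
I(o, y) = 292 + y (I(o, y) = y + 292 = 292 + y)
(R(-356)/242018 - 239679) - I(307 - 248, -114) = (-356/242018 - 239679) - (292 - 114) = (-356*1/242018 - 239679) - 1*178 = (-178/121009 - 239679) - 178 = -29003316289/121009 - 178 = -29024855891/121009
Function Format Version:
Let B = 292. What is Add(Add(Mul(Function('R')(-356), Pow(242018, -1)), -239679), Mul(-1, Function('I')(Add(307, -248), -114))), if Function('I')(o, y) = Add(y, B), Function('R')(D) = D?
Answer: Rational(-29024855891, 121009) ≈ -2.3986e+5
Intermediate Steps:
Function('I')(o, y) = Add(292, y) (Function('I')(o, y) = Add(y, 292) = Add(292, y))
Add(Add(Mul(Function('R')(-356), Pow(242018, -1)), -239679), Mul(-1, Function('I')(Add(307, -248), -114))) = Add(Add(Mul(-356, Pow(242018, -1)), -239679), Mul(-1, Add(292, -114))) = Add(Add(Mul(-356, Rational(1, 242018)), -239679), Mul(-1, 178)) = Add(Add(Rational(-178, 121009), -239679), -178) = Add(Rational(-29003316289, 121009), -178) = Rational(-29024855891, 121009)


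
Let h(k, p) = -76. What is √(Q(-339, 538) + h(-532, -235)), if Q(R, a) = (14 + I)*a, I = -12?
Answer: 10*√10 ≈ 31.623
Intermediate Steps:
Q(R, a) = 2*a (Q(R, a) = (14 - 12)*a = 2*a)
√(Q(-339, 538) + h(-532, -235)) = √(2*538 - 76) = √(1076 - 76) = √1000 = 10*√10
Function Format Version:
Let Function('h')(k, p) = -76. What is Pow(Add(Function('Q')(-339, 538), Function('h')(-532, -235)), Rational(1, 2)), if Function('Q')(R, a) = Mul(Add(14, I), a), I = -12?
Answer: Mul(10, Pow(10, Rational(1, 2))) ≈ 31.623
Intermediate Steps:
Function('Q')(R, a) = Mul(2, a) (Function('Q')(R, a) = Mul(Add(14, -12), a) = Mul(2, a))
Pow(Add(Function('Q')(-339, 538), Function('h')(-532, -235)), Rational(1, 2)) = Pow(Add(Mul(2, 538), -76), Rational(1, 2)) = Pow(Add(1076, -76), Rational(1, 2)) = Pow(1000, Rational(1, 2)) = Mul(10, Pow(10, Rational(1, 2)))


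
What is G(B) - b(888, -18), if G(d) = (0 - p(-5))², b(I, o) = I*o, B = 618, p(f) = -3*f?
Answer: 16209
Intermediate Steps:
G(d) = 225 (G(d) = (0 - (-3)*(-5))² = (0 - 1*15)² = (0 - 15)² = (-15)² = 225)
G(B) - b(888, -18) = 225 - 888*(-18) = 225 - 1*(-15984) = 225 + 15984 = 16209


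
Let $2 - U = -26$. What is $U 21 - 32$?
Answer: $556$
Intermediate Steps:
$U = 28$ ($U = 2 - -26 = 2 + 26 = 28$)
$U 21 - 32 = 28 \cdot 21 - 32 = 588 - 32 = 556$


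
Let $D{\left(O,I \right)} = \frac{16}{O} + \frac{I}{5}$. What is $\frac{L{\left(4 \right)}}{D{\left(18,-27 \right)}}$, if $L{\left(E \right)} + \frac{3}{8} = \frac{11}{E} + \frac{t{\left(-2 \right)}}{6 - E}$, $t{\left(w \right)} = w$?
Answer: $- \frac{495}{1624} \approx -0.3048$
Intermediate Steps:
$D{\left(O,I \right)} = \frac{16}{O} + \frac{I}{5}$ ($D{\left(O,I \right)} = \frac{16}{O} + I \frac{1}{5} = \frac{16}{O} + \frac{I}{5}$)
$L{\left(E \right)} = - \frac{3}{8} - \frac{2}{6 - E} + \frac{11}{E}$ ($L{\left(E \right)} = - \frac{3}{8} - \left(- \frac{11}{E} + \frac{2}{6 - E}\right) = - \frac{3}{8} - \frac{2}{6 - E} + \frac{11}{E}$)
$\frac{L{\left(4 \right)}}{D{\left(18,-27 \right)}} = \frac{\frac{1}{8} \cdot \frac{1}{4} \frac{1}{-6 + 4} \left(-528 - 3 \cdot 4^{2} + 122 \cdot 4\right)}{\frac{16}{18} + \frac{1}{5} \left(-27\right)} = \frac{\frac{1}{8} \cdot \frac{1}{4} \frac{1}{-2} \left(-528 - 48 + 488\right)}{16 \cdot \frac{1}{18} - \frac{27}{5}} = \frac{\frac{1}{8} \cdot \frac{1}{4} \left(- \frac{1}{2}\right) \left(-528 - 48 + 488\right)}{\frac{8}{9} - \frac{27}{5}} = \frac{\frac{1}{8} \cdot \frac{1}{4} \left(- \frac{1}{2}\right) \left(-88\right)}{- \frac{203}{45}} = \frac{11}{8} \left(- \frac{45}{203}\right) = - \frac{495}{1624}$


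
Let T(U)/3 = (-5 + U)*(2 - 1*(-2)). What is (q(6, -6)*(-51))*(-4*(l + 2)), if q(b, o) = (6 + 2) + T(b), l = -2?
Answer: 0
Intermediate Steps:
T(U) = -60 + 12*U (T(U) = 3*((-5 + U)*(2 - 1*(-2))) = 3*((-5 + U)*(2 + 2)) = 3*((-5 + U)*4) = 3*(-20 + 4*U) = -60 + 12*U)
q(b, o) = -52 + 12*b (q(b, o) = (6 + 2) + (-60 + 12*b) = 8 + (-60 + 12*b) = -52 + 12*b)
(q(6, -6)*(-51))*(-4*(l + 2)) = ((-52 + 12*6)*(-51))*(-4*(-2 + 2)) = ((-52 + 72)*(-51))*(-4*0) = (20*(-51))*0 = -1020*0 = 0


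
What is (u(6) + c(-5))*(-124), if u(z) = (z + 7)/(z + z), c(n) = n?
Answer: 1457/3 ≈ 485.67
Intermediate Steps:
u(z) = (7 + z)/(2*z) (u(z) = (7 + z)/((2*z)) = (7 + z)*(1/(2*z)) = (7 + z)/(2*z))
(u(6) + c(-5))*(-124) = ((1/2)*(7 + 6)/6 - 5)*(-124) = ((1/2)*(1/6)*13 - 5)*(-124) = (13/12 - 5)*(-124) = -47/12*(-124) = 1457/3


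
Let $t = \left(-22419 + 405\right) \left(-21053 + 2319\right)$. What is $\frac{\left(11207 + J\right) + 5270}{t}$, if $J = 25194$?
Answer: $\frac{41671}{412410276} \approx 0.00010104$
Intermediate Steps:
$t = 412410276$ ($t = \left(-22014\right) \left(-18734\right) = 412410276$)
$\frac{\left(11207 + J\right) + 5270}{t} = \frac{\left(11207 + 25194\right) + 5270}{412410276} = \left(36401 + 5270\right) \frac{1}{412410276} = 41671 \cdot \frac{1}{412410276} = \frac{41671}{412410276}$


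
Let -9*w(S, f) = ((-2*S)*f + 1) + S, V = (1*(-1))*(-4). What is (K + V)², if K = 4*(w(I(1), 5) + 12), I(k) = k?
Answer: 250000/81 ≈ 3086.4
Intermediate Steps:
V = 4 (V = -1*(-4) = 4)
w(S, f) = -⅑ - S/9 + 2*S*f/9 (w(S, f) = -(((-2*S)*f + 1) + S)/9 = -((-2*S*f + 1) + S)/9 = -((1 - 2*S*f) + S)/9 = -(1 + S - 2*S*f)/9 = -⅑ - S/9 + 2*S*f/9)
K = 464/9 (K = 4*((-⅑ - ⅑*1 + (2/9)*1*5) + 12) = 4*((-⅑ - ⅑ + 10/9) + 12) = 4*(8/9 + 12) = 4*(116/9) = 464/9 ≈ 51.556)
(K + V)² = (464/9 + 4)² = (500/9)² = 250000/81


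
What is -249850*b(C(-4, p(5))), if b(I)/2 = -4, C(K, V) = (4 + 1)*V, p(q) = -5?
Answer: 1998800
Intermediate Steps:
C(K, V) = 5*V
b(I) = -8 (b(I) = 2*(-4) = -8)
-249850*b(C(-4, p(5))) = -249850*(-8) = 1998800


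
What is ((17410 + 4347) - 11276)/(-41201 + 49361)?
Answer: 10481/8160 ≈ 1.2844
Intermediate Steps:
((17410 + 4347) - 11276)/(-41201 + 49361) = (21757 - 11276)/8160 = 10481*(1/8160) = 10481/8160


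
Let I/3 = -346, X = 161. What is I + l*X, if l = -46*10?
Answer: -75098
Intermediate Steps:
l = -460
I = -1038 (I = 3*(-346) = -1038)
I + l*X = -1038 - 460*161 = -1038 - 74060 = -75098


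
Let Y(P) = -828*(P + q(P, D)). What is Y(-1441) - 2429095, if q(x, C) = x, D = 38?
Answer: -42799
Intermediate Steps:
Y(P) = -1656*P (Y(P) = -828*(P + P) = -1656*P)
Y(-1441) - 2429095 = -1656*(-1441) - 2429095 = 2386296 - 2429095 = -42799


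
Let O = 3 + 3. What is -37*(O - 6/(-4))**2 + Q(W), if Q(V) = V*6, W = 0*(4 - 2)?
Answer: -8325/4 ≈ -2081.3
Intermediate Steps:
O = 6
W = 0 (W = 0*2 = 0)
Q(V) = 6*V
-37*(O - 6/(-4))**2 + Q(W) = -37*(6 - 6/(-4))**2 + 6*0 = -37*(6 - 6*(-1/4))**2 + 0 = -37*(6 + 3/2)**2 + 0 = -37*(15/2)**2 + 0 = -37*225/4 + 0 = -8325/4 + 0 = -8325/4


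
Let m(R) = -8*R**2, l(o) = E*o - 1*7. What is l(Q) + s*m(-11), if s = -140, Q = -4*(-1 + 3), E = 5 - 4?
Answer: 135505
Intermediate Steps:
E = 1
Q = -8 (Q = -4*2 = -8)
l(o) = -7 + o (l(o) = 1*o - 1*7 = o - 7 = -7 + o)
l(Q) + s*m(-11) = (-7 - 8) - (-1120)*(-11)**2 = -15 - (-1120)*121 = -15 - 140*(-968) = -15 + 135520 = 135505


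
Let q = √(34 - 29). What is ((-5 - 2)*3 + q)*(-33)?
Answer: 693 - 33*√5 ≈ 619.21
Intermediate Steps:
q = √5 ≈ 2.2361
((-5 - 2)*3 + q)*(-33) = ((-5 - 2)*3 + √5)*(-33) = (-7*3 + √5)*(-33) = (-21 + √5)*(-33) = 693 - 33*√5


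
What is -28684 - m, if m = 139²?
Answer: -48005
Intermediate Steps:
m = 19321
-28684 - m = -28684 - 1*19321 = -28684 - 19321 = -48005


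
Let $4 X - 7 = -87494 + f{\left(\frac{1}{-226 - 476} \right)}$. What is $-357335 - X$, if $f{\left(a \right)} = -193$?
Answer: $-335415$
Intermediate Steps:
$X = -21920$ ($X = \frac{7}{4} + \frac{-87494 - 193}{4} = \frac{7}{4} + \frac{1}{4} \left(-87687\right) = \frac{7}{4} - \frac{87687}{4} = -21920$)
$-357335 - X = -357335 - -21920 = -357335 + 21920 = -335415$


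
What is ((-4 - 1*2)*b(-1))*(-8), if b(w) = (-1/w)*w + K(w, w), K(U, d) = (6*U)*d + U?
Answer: 192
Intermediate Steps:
K(U, d) = U + 6*U*d (K(U, d) = 6*U*d + U = U + 6*U*d)
b(w) = -1 + w*(1 + 6*w) (b(w) = (-1/w)*w + w*(1 + 6*w) = -1 + w*(1 + 6*w))
((-4 - 1*2)*b(-1))*(-8) = ((-4 - 1*2)*(-1 - (1 + 6*(-1))))*(-8) = ((-4 - 2)*(-1 - (1 - 6)))*(-8) = -6*(-1 - 1*(-5))*(-8) = -6*(-1 + 5)*(-8) = -6*4*(-8) = -24*(-8) = 192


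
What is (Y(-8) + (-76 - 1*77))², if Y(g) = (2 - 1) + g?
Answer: 25600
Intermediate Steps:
Y(g) = 1 + g
(Y(-8) + (-76 - 1*77))² = ((1 - 8) + (-76 - 1*77))² = (-7 + (-76 - 77))² = (-7 - 153)² = (-160)² = 25600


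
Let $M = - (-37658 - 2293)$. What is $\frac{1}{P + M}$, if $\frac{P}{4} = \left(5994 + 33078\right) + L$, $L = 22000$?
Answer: $\frac{1}{284239} \approx 3.5182 \cdot 10^{-6}$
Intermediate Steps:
$P = 244288$ ($P = 4 \left(\left(5994 + 33078\right) + 22000\right) = 4 \left(39072 + 22000\right) = 4 \cdot 61072 = 244288$)
$M = 39951$ ($M = \left(-1\right) \left(-39951\right) = 39951$)
$\frac{1}{P + M} = \frac{1}{244288 + 39951} = \frac{1}{284239}$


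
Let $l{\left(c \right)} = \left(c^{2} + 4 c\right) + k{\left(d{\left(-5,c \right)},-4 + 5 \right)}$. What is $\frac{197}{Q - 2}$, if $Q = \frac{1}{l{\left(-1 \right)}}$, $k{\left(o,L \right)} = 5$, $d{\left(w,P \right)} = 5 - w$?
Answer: $- \frac{394}{3} \approx -131.33$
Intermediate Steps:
$l{\left(c \right)} = 5 + c^{2} + 4 c$ ($l{\left(c \right)} = \left(c^{2} + 4 c\right) + 5 = 5 + c^{2} + 4 c$)
$Q = \frac{1}{2}$ ($Q = \frac{1}{5 + \left(-1\right)^{2} + 4 \left(-1\right)} = \frac{1}{5 + 1 - 4} = \frac{1}{2} \approx 0.5$)
$\frac{197}{Q - 2} = \frac{197}{\frac{1}{2} - 2} = \frac{197}{- \frac{3}{2}} = 197 \left(- \frac{2}{3}\right) = - \frac{394}{3}$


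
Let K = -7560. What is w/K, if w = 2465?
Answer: -493/1512 ≈ -0.32606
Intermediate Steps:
w/K = 2465/(-7560) = 2465*(-1/7560) = -493/1512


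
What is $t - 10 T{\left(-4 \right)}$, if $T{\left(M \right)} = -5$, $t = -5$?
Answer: $45$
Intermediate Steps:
$t - 10 T{\left(-4 \right)} = -5 - -50 = -5 + 50 = 45$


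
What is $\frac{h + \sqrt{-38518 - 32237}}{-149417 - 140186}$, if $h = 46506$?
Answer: $- \frac{46506}{289603} - \frac{i \sqrt{70755}}{289603} \approx -0.16059 - 0.00091849 i$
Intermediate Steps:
$\frac{h + \sqrt{-38518 - 32237}}{-149417 - 140186} = \frac{46506 + \sqrt{-38518 - 32237}}{-149417 - 140186} = \frac{46506 + \sqrt{-70755}}{-289603} = \left(46506 + i \sqrt{70755}\right) \left(- \frac{1}{289603}\right) = - \frac{46506}{289603} - \frac{i \sqrt{70755}}{289603}$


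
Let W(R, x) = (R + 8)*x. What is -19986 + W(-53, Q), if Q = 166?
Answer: -27456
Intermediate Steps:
W(R, x) = x*(8 + R) (W(R, x) = (8 + R)*x = x*(8 + R))
-19986 + W(-53, Q) = -19986 + 166*(8 - 53) = -19986 + 166*(-45) = -19986 - 7470 = -27456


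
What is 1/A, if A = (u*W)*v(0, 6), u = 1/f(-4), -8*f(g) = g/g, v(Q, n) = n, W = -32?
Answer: 1/1536 ≈ 0.00065104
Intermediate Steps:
f(g) = -⅛ (f(g) = -g/(8*g) = -⅛*1 = -⅛)
u = -8 (u = 1/(-⅛) = -8)
A = 1536 (A = -8*(-32)*6 = 256*6 = 1536)
1/A = 1/1536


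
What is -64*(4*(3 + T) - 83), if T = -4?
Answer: 5568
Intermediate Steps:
-64*(4*(3 + T) - 83) = -64*(4*(3 - 4) - 83) = -64*(4*(-1) - 83) = -64*(-4 - 83) = -64*(-87) = 5568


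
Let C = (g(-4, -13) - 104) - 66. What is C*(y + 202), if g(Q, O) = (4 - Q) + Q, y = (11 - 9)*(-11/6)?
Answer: -98770/3 ≈ -32923.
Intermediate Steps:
y = -11/3 (y = 2*(-11*⅙) = 2*(-11/6) = -11/3 ≈ -3.6667)
g(Q, O) = 4
C = -166 (C = (4 - 104) - 66 = -100 - 66 = -166)
C*(y + 202) = -166*(-11/3 + 202) = -166*595/3 = -98770/3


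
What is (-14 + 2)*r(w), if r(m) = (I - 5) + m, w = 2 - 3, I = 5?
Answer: 12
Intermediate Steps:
w = -1
r(m) = m (r(m) = (5 - 5) + m = 0 + m = m)
(-14 + 2)*r(w) = (-14 + 2)*(-1) = -12*(-1) = 12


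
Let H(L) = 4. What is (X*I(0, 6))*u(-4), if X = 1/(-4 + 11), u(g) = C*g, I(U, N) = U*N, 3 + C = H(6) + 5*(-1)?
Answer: 0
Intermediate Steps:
C = -4 (C = -3 + (4 + 5*(-1)) = -3 + (4 - 5) = -3 - 1 = -4)
I(U, N) = N*U
u(g) = -4*g
X = ⅐ (X = 1/7 = ⅐ ≈ 0.14286)
(X*I(0, 6))*u(-4) = ((6*0)/7)*(-4*(-4)) = ((⅐)*0)*16 = 0*16 = 0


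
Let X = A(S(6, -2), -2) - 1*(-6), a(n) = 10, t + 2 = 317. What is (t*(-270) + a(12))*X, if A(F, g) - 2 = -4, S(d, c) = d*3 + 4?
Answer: -340160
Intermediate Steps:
t = 315 (t = -2 + 317 = 315)
S(d, c) = 4 + 3*d (S(d, c) = 3*d + 4 = 4 + 3*d)
A(F, g) = -2 (A(F, g) = 2 - 4 = -2)
X = 4 (X = -2 - 1*(-6) = -2 + 6 = 4)
(t*(-270) + a(12))*X = (315*(-270) + 10)*4 = (-85050 + 10)*4 = -85040*4 = -340160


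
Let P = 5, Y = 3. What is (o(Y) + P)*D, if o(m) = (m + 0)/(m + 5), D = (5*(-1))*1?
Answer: -215/8 ≈ -26.875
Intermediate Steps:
D = -5 (D = -5*1 = -5)
o(m) = m/(5 + m)
(o(Y) + P)*D = (3/(5 + 3) + 5)*(-5) = (3/8 + 5)*(-5) = (43/8)*(-5) = -215/8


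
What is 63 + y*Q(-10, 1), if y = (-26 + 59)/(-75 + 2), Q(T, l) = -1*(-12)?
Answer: 4203/73 ≈ 57.575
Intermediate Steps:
Q(T, l) = 12
y = -33/73 (y = 33/(-73) = 33*(-1/73) = -33/73 ≈ -0.45205)
63 + y*Q(-10, 1) = 63 - 33/73*12 = 63 - 396/73 = 4203/73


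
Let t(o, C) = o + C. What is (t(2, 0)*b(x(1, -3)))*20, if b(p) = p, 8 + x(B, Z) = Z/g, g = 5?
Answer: -344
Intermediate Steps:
x(B, Z) = -8 + Z/5
t(o, C) = C + o
(t(2, 0)*b(x(1, -3)))*20 = ((0 + 2)*(-8 + (⅕)*(-3)))*20 = (2*(-8 - ⅗))*20 = (2*(-43/5))*20 = -86/5*20 = -344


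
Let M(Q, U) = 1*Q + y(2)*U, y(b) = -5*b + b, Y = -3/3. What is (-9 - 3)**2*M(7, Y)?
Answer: 2160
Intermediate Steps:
Y = -1 (Y = -3*1/3 = -1)
y(b) = -4*b
M(Q, U) = Q - 8*U (M(Q, U) = 1*Q + (-4*2)*U = Q - 8*U)
(-9 - 3)**2*M(7, Y) = (-9 - 3)**2*(7 - 8*(-1)) = (-12)**2*(7 + 8) = 144*15 = 2160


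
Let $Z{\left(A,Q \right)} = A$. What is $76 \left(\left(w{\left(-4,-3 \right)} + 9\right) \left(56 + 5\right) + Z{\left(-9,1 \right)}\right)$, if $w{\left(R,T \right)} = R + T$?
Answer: $8588$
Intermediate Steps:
$76 \left(\left(w{\left(-4,-3 \right)} + 9\right) \left(56 + 5\right) + Z{\left(-9,1 \right)}\right) = 76 \left(\left(\left(-4 - 3\right) + 9\right) \left(56 + 5\right) - 9\right) = 76 \left(\left(-7 + 9\right) 61 - 9\right) = 76 \left(2 \cdot 61 - 9\right) = 76 \left(122 - 9\right) = 76 \cdot 113 = 8588$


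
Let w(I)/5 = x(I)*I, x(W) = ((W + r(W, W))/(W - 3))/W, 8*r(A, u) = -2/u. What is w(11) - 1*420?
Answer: -145425/352 ≈ -413.14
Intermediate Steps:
r(A, u) = -1/(4*u) (r(A, u) = (-2/u)/8 = -1/(4*u))
x(W) = (W - 1/(4*W))/(W*(-3 + W)) (x(W) = ((W - 1/(4*W))/(W - 3))/W = ((W - 1/(4*W))/(-3 + W))/W = (W - 1/(4*W))/(W*(-3 + W)))
w(I) = 5*(-1/4 + I**2)/(I*(-3 + I)) (w(I) = 5*(((-1/4 + I**2)/(I**2*(-3 + I)))*I) = 5*((-1/4 + I**2)/(I*(-3 + I))) = 5*(-1/4 + I**2)/(I*(-3 + I)))
w(11) - 1*420 = (5/4)*(-1 + 4*11**2)/(11*(-3 + 11)) - 1*420 = (5/4)*(1/11)*(-1 + 4*121)/8 - 420 = (5/4)*(1/11)*(1/8)*(-1 + 484) - 420 = (5/4)*(1/11)*(1/8)*483 - 420 = 2415/352 - 420 = -145425/352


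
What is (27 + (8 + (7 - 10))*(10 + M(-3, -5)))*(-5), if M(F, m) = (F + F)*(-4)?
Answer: -985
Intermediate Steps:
M(F, m) = -8*F (M(F, m) = (2*F)*(-4) = -8*F)
(27 + (8 + (7 - 10))*(10 + M(-3, -5)))*(-5) = (27 + (8 + (7 - 10))*(10 - 8*(-3)))*(-5) = (27 + (8 - 3)*(10 + 24))*(-5) = (27 + 5*34)*(-5) = (27 + 170)*(-5) = 197*(-5) = -985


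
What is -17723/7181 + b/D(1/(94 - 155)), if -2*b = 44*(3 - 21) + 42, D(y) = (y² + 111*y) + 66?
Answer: 5787651907/1714937696 ≈ 3.3748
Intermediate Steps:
D(y) = 66 + y² + 111*y
b = 375 (b = -(44*(3 - 21) + 42)/2 = -(44*(-18) + 42)/2 = -(-792 + 42)/2 = -½*(-750) = 375)
-17723/7181 + b/D(1/(94 - 155)) = -17723/7181 + 375/(66 + (1/(94 - 155))² + 111/(94 - 155)) = -17723*1/7181 + 375/(66 + (1/(-61))² + 111/(-61)) = -17723/7181 + 375/(66 + (-1/61)² + 111*(-1/61)) = -17723/7181 + 375/(66 + 1/3721 - 111/61) = -17723/7181 + 375/(238816/3721) = -17723/7181 + 375*(3721/238816) = -17723/7181 + 1395375/238816 = 5787651907/1714937696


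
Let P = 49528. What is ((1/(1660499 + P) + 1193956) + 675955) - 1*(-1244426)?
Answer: 5325600357100/1710027 ≈ 3.1143e+6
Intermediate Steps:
((1/(1660499 + P) + 1193956) + 675955) - 1*(-1244426) = ((1/(1660499 + 49528) + 1193956) + 675955) - 1*(-1244426) = ((1/1710027 + 1193956) + 675955) + 1244426 = (2041696996813/1710027 + 675955) + 1244426 = 3197598297598/1710027 + 1244426 = 5325600357100/1710027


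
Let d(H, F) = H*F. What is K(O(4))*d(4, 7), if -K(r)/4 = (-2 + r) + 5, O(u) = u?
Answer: -784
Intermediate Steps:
d(H, F) = F*H
K(r) = -12 - 4*r (K(r) = -4*((-2 + r) + 5) = -4*(3 + r) = -12 - 4*r)
K(O(4))*d(4, 7) = (-12 - 4*4)*(7*4) = (-12 - 16)*28 = -28*28 = -784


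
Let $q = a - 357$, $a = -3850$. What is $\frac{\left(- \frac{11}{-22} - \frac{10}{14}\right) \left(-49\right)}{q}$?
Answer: $- \frac{3}{1202} \approx -0.0024958$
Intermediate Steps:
$q = -4207$ ($q = -3850 - 357 = -4207$)
$\frac{\left(- \frac{11}{-22} - \frac{10}{14}\right) \left(-49\right)}{q} = \frac{\left(- \frac{11}{-22} - \frac{10}{14}\right) \left(-49\right)}{-4207} = \left(\left(-11\right) \left(- \frac{1}{22}\right) - \frac{5}{7}\right) \left(-49\right) \left(- \frac{1}{4207}\right) = \left(\frac{1}{2} - \frac{5}{7}\right) \left(-49\right) \left(- \frac{1}{4207}\right) = \left(- \frac{3}{14}\right) \left(-49\right) \left(- \frac{1}{4207}\right) = \frac{21}{2} \left(- \frac{1}{4207}\right) = - \frac{3}{1202}$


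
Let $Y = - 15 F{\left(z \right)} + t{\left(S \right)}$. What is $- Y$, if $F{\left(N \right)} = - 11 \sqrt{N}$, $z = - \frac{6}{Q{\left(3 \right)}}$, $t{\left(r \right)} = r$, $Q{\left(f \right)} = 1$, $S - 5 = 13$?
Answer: $-18 - 165 i \sqrt{6} \approx -18.0 - 404.17 i$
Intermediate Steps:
$S = 18$ ($S = 5 + 13 = 18$)
$z = -6$ ($z = - \frac{6}{1} = \left(-6\right) 1 = -6$)
$Y = 18 + 165 i \sqrt{6}$ ($Y = - 15 \left(- 11 \sqrt{-6}\right) + 18 = - 15 \left(- 11 i \sqrt{6}\right) + 18 = 165 i \sqrt{6} + 18 = 18 + 165 i \sqrt{6} \approx 18.0 + 404.17 i$)
$- Y = - (18 + 165 i \sqrt{6}) = -18 - 165 i \sqrt{6}$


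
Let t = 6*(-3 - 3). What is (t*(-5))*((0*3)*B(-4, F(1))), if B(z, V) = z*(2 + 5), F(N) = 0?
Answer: 0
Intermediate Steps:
B(z, V) = 7*z (B(z, V) = z*7 = 7*z)
t = -36 (t = 6*(-6) = -36)
(t*(-5))*((0*3)*B(-4, F(1))) = (-36*(-5))*((0*3)*(7*(-4))) = 180*(0*(-28)) = 180*0 = 0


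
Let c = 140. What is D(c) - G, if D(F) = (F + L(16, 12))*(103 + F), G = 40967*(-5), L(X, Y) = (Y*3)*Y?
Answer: 343831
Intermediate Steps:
L(X, Y) = 3*Y² (L(X, Y) = (3*Y)*Y = 3*Y²)
G = -204835
D(F) = (103 + F)*(432 + F) (D(F) = (F + 3*12²)*(103 + F) = (F + 3*144)*(103 + F) = (F + 432)*(103 + F) = (432 + F)*(103 + F) = (103 + F)*(432 + F))
D(c) - G = (44496 + 140² + 535*140) - 1*(-204835) = (44496 + 19600 + 74900) + 204835 = 138996 + 204835 = 343831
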